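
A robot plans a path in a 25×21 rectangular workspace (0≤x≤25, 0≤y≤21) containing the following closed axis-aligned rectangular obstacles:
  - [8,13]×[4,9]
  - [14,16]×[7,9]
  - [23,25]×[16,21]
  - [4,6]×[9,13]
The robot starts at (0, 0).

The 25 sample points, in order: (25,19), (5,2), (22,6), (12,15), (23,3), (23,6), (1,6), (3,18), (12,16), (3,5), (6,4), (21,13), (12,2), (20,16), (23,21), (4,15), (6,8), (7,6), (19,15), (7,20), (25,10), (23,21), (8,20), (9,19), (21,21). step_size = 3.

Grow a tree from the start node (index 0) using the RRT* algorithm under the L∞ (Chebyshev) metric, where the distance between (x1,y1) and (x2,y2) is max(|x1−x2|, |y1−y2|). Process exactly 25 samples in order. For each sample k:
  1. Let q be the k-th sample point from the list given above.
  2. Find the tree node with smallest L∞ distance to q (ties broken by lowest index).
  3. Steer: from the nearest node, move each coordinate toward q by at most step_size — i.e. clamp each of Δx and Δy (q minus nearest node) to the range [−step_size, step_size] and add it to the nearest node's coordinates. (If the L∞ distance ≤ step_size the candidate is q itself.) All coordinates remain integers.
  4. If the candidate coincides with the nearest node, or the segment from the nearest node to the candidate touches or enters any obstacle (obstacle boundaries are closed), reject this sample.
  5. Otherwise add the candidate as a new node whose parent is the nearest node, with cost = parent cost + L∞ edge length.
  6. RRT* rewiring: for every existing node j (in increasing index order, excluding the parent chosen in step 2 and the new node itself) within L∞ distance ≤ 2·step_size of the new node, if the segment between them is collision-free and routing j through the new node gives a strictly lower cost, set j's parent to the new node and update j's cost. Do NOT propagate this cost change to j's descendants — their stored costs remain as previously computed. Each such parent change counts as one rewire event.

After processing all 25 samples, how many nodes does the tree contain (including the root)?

Node count: 10

1. q=(25,19) nearest=0 d=25 new=(3,3) → add node 1 parent=0 cost=3
2. q=(5,2) nearest=1 d=2 new=(5,2) → add node 2 parent=1 cost=5
3. q=(22,6) nearest=2 d=17 new=(8,5) → blocked by [8,13]×[4,9], reject
4. q=(12,15) nearest=1 d=12 new=(6,6) → add node 3 parent=1 cost=6
5. q=(23,3) nearest=3 d=17 new=(9,3) → blocked by [8,13]×[4,9], reject
6. q=(23,6) nearest=3 d=17 new=(9,6) → blocked by [8,13]×[4,9], reject
7. q=(1,6) nearest=1 d=3 new=(1,6) → add node 4 parent=1 cost=6
8. q=(3,18) nearest=3 d=12 new=(3,9) → add node 5 parent=3 cost=9
9. q=(12,16) nearest=5 d=9 new=(6,12) → blocked by [4,6]×[9,13], reject
10. q=(3,5) nearest=1 d=2 new=(3,5) → add node 6 parent=1 cost=5
11. q=(6,4) nearest=2 d=2 new=(6,4) → add node 7 parent=2 cost=7
12. q=(21,13) nearest=3 d=15 new=(9,9) → blocked by [8,13]×[4,9], reject
13. q=(12,2) nearest=3 d=6 new=(9,3) → blocked by [8,13]×[4,9], reject
14. q=(20,16) nearest=3 d=14 new=(9,9) → blocked by [8,13]×[4,9], reject
15. q=(23,21) nearest=3 d=17 new=(9,9) → blocked by [8,13]×[4,9], reject
16. q=(4,15) nearest=5 d=6 new=(4,12) → blocked by [4,6]×[9,13], reject
17. q=(6,8) nearest=3 d=2 new=(6,8) → add node 8 parent=3 cost=8
18. q=(7,6) nearest=3 d=1 new=(7,6) → add node 9 parent=3 cost=7
19. q=(19,15) nearest=9 d=12 new=(10,9) → blocked by [8,13]×[4,9], reject
20. q=(7,20) nearest=5 d=11 new=(6,12) → blocked by [4,6]×[9,13], reject
21. q=(25,10) nearest=9 d=18 new=(10,9) → blocked by [8,13]×[4,9], reject
22. q=(23,21) nearest=9 d=16 new=(10,9) → blocked by [8,13]×[4,9], reject
23. q=(8,20) nearest=5 d=11 new=(6,12) → blocked by [4,6]×[9,13], reject
24. q=(9,19) nearest=5 d=10 new=(6,12) → blocked by [4,6]×[9,13], reject
25. q=(21,21) nearest=3 d=15 new=(9,9) → blocked by [8,13]×[4,9], reject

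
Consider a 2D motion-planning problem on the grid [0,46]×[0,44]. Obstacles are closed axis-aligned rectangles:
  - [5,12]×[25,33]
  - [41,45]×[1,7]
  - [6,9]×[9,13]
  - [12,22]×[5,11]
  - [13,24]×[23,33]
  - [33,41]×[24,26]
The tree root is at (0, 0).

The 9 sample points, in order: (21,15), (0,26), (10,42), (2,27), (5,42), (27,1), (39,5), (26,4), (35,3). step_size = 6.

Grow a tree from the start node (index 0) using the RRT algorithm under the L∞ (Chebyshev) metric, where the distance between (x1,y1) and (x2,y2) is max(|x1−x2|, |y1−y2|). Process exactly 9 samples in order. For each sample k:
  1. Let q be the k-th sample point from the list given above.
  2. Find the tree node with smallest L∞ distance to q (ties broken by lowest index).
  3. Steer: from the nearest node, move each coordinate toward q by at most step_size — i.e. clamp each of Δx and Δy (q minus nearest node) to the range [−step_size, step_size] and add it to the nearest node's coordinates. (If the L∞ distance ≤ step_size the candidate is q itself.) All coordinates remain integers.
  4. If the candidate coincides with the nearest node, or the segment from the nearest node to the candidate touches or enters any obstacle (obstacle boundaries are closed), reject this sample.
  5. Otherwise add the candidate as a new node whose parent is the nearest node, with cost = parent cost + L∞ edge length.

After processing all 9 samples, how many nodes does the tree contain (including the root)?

1. q=(21,15) nearest=0 d=21 new=(6,6) → add node 1 parent=0 cost=6
2. q=(0,26) nearest=1 d=20 new=(0,12) → add node 2 parent=1 cost=12
3. q=(10,42) nearest=2 d=30 new=(6,18) → add node 3 parent=2 cost=18
4. q=(2,27) nearest=3 d=9 new=(2,24) → add node 4 parent=3 cost=24
5. q=(5,42) nearest=4 d=18 new=(5,30) → blocked by [5,12]×[25,33], reject
6. q=(27,1) nearest=1 d=21 new=(12,1) → add node 5 parent=1 cost=12
7. q=(39,5) nearest=5 d=27 new=(18,5) → blocked by [12,22]×[5,11], reject
8. q=(26,4) nearest=5 d=14 new=(18,4) → add node 6 parent=5 cost=18
9. q=(35,3) nearest=6 d=17 new=(24,3) → add node 7 parent=6 cost=24

Node count: 8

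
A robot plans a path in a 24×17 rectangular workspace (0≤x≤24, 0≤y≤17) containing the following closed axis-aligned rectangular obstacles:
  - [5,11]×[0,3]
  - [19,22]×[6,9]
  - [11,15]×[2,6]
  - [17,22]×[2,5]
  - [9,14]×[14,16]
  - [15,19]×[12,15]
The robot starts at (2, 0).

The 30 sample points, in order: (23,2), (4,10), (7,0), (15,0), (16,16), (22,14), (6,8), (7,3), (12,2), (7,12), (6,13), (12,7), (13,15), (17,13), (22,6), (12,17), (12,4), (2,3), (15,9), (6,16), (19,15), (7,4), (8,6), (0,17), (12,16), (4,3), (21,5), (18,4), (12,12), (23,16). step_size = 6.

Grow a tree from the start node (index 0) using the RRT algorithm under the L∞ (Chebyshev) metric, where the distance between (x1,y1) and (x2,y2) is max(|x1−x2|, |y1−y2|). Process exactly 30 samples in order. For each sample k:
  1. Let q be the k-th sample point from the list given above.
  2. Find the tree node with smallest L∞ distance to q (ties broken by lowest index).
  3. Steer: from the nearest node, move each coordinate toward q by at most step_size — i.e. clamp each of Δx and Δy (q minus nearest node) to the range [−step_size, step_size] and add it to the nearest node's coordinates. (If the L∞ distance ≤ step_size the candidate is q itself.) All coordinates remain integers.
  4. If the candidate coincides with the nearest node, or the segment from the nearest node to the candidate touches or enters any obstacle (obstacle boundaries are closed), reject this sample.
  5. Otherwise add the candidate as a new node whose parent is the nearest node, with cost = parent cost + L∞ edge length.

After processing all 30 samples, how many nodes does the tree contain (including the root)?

1. q=(23,2) nearest=0 d=21 new=(8,2) → blocked by [5,11]×[0,3], reject
2. q=(4,10) nearest=0 d=10 new=(4,6) → add node 1 parent=0 cost=6
3. q=(7,0) nearest=0 d=5 new=(7,0) → blocked by [5,11]×[0,3], reject
4. q=(15,0) nearest=1 d=11 new=(10,0) → blocked by [5,11]×[0,3], reject
5. q=(16,16) nearest=1 d=12 new=(10,12) → add node 2 parent=1 cost=12
6. q=(22,14) nearest=2 d=12 new=(16,14) → blocked by [15,19]×[12,15], reject
7. q=(6,8) nearest=1 d=2 new=(6,8) → add node 3 parent=1 cost=8
8. q=(7,3) nearest=1 d=3 new=(7,3) → blocked by [5,11]×[0,3], reject
9. q=(12,2) nearest=3 d=6 new=(12,2) → blocked by [5,11]×[0,3], reject
10. q=(7,12) nearest=2 d=3 new=(7,12) → add node 4 parent=2 cost=15
11. q=(6,13) nearest=4 d=1 new=(6,13) → add node 5 parent=4 cost=16
12. q=(12,7) nearest=2 d=5 new=(12,7) → add node 6 parent=2 cost=17
13. q=(13,15) nearest=2 d=3 new=(13,15) → blocked by [9,14]×[14,16], reject
14. q=(17,13) nearest=6 d=6 new=(17,13) → blocked by [15,19]×[12,15], reject
15. q=(22,6) nearest=6 d=10 new=(18,6) → add node 7 parent=6 cost=23
16. q=(12,17) nearest=2 d=5 new=(12,17) → blocked by [9,14]×[14,16], reject
17. q=(12,4) nearest=6 d=3 new=(12,4) → blocked by [11,15]×[2,6], reject
18. q=(2,3) nearest=0 d=3 new=(2,3) → add node 8 parent=0 cost=3
19. q=(15,9) nearest=6 d=3 new=(15,9) → add node 9 parent=6 cost=20
20. q=(6,16) nearest=5 d=3 new=(6,16) → add node 10 parent=5 cost=19
21. q=(19,15) nearest=9 d=6 new=(19,15) → blocked by [15,19]×[12,15], reject
22. q=(7,4) nearest=1 d=3 new=(7,4) → add node 11 parent=1 cost=9
23. q=(8,6) nearest=3 d=2 new=(8,6) → add node 12 parent=3 cost=10
24. q=(0,17) nearest=5 d=6 new=(0,17) → add node 13 parent=5 cost=22
25. q=(12,16) nearest=2 d=4 new=(12,16) → blocked by [9,14]×[14,16], reject
26. q=(4,3) nearest=8 d=2 new=(4,3) → add node 14 parent=8 cost=5
27. q=(21,5) nearest=7 d=3 new=(21,5) → blocked by [17,22]×[2,5], reject
28. q=(18,4) nearest=7 d=2 new=(18,4) → blocked by [17,22]×[2,5], reject
29. q=(12,12) nearest=2 d=2 new=(12,12) → add node 15 parent=2 cost=14
30. q=(23,16) nearest=9 d=8 new=(21,15) → blocked by [15,19]×[12,15], reject

Node count: 16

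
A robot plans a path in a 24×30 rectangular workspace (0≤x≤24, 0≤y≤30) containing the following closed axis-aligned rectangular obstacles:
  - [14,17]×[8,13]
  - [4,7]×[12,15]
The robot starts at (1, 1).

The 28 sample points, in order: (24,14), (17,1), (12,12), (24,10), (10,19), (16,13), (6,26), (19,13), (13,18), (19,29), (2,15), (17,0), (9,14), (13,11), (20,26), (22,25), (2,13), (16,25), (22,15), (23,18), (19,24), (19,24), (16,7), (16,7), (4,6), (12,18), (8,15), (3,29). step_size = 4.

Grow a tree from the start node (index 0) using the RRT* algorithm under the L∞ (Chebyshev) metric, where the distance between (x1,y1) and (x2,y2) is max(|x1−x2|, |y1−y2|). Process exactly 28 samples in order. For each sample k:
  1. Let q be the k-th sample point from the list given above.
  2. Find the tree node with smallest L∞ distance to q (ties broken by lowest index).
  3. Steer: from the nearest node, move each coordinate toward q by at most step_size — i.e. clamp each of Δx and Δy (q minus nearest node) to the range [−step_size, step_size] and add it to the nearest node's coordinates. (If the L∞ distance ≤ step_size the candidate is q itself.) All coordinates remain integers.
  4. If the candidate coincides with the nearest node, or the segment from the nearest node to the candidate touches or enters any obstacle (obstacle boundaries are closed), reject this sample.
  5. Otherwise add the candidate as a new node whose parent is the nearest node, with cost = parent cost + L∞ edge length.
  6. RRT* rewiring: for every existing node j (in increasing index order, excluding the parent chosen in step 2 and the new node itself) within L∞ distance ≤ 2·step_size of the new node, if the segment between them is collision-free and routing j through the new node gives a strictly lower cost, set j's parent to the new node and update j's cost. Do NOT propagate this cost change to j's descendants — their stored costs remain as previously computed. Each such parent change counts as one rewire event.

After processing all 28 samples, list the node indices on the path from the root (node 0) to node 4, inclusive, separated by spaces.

Path: 0 1 2 4

1. q=(24,14) nearest=0 d=23 new=(5,5) → add node 1 parent=0 cost=4
2. q=(17,1) nearest=1 d=12 new=(9,1) → add node 2 parent=1 cost=8
3. q=(12,12) nearest=1 d=7 new=(9,9) → add node 3 parent=1 cost=8
4. q=(24,10) nearest=2 d=15 new=(13,5) → add node 4 parent=2 cost=12
5. q=(10,19) nearest=3 d=10 new=(10,13) → add node 5 parent=3 cost=12
6. q=(16,13) nearest=5 d=6 new=(14,13) → blocked by [14,17]×[8,13], reject
7. q=(6,26) nearest=5 d=13 new=(6,17) → add node 6 parent=5 cost=16
8. q=(19,13) nearest=4 d=8 new=(17,9) → blocked by [14,17]×[8,13], reject
9. q=(13,18) nearest=5 d=5 new=(13,17) → add node 7 parent=5 cost=16
10. q=(19,29) nearest=7 d=12 new=(17,21) → add node 8 parent=7 cost=20
11. q=(2,15) nearest=6 d=4 new=(2,15) → add node 9 parent=6 cost=20
12. q=(17,0) nearest=4 d=5 new=(17,1) → add node 10 parent=4 cost=16
13. q=(9,14) nearest=5 d=1 new=(9,14) → add node 11 parent=5 cost=13
14. q=(13,11) nearest=5 d=3 new=(13,11) → add node 12 parent=5 cost=15
15. q=(20,26) nearest=8 d=5 new=(20,25) → add node 13 parent=8 cost=24
16. q=(22,25) nearest=13 d=2 new=(22,25) → add node 14 parent=13 cost=26
17. q=(2,13) nearest=9 d=2 new=(2,13) → add node 15 parent=9 cost=22
18. q=(16,25) nearest=8 d=4 new=(16,25) → add node 16 parent=8 cost=24
19. q=(22,15) nearest=8 d=6 new=(21,17) → add node 17 parent=8 cost=24
20. q=(23,18) nearest=17 d=2 new=(23,18) → add node 18 parent=17 cost=26
21. q=(19,24) nearest=13 d=1 new=(19,24) → add node 19 parent=13 cost=25
22. q=(19,24) nearest=19 d=0 → coincident, reject
23. q=(16,7) nearest=4 d=3 new=(16,7) → add node 20 parent=4 cost=15
24. q=(16,7) nearest=20 d=0 → coincident, reject
25. q=(4,6) nearest=1 d=1 new=(4,6) → add node 21 parent=1 cost=5; rewire 15→21 (12<22)
26. q=(12,18) nearest=7 d=1 new=(12,18) → add node 22 parent=7 cost=17; rewire 19→22 (24<25)
27. q=(8,15) nearest=11 d=1 new=(8,15) → add node 23 parent=11 cost=14
28. q=(3,29) nearest=22 d=11 new=(8,22) → add node 24 parent=22 cost=21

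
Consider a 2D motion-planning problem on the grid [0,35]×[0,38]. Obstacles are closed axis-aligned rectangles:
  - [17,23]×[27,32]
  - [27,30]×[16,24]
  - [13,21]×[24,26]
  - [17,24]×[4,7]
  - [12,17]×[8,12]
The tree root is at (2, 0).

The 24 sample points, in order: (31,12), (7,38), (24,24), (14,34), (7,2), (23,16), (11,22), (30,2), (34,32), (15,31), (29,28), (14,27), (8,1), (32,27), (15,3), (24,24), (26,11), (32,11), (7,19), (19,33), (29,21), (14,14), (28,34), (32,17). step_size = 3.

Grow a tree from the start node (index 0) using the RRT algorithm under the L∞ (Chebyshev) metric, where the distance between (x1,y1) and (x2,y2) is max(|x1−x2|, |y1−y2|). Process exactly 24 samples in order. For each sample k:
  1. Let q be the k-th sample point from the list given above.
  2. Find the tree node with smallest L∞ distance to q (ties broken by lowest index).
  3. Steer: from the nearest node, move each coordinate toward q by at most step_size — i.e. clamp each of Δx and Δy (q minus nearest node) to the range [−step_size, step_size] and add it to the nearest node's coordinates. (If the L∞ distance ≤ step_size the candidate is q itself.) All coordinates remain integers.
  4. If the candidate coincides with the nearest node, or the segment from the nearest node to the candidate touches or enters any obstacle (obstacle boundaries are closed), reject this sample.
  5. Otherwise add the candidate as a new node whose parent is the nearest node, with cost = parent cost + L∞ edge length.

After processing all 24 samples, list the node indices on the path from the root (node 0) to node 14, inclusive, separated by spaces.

Path: 0 1 2 3 5 6 14

1. q=(31,12) nearest=0 d=29 new=(5,3) → add node 1 parent=0 cost=3
2. q=(7,38) nearest=1 d=35 new=(7,6) → add node 2 parent=1 cost=6
3. q=(24,24) nearest=2 d=18 new=(10,9) → add node 3 parent=2 cost=9
4. q=(14,34) nearest=3 d=25 new=(13,12) → blocked by [12,17]×[8,12], reject
5. q=(7,2) nearest=1 d=2 new=(7,2) → add node 4 parent=1 cost=5
6. q=(23,16) nearest=3 d=13 new=(13,12) → blocked by [12,17]×[8,12], reject
7. q=(11,22) nearest=3 d=13 new=(11,12) → add node 5 parent=3 cost=12
8. q=(30,2) nearest=5 d=19 new=(14,9) → blocked by [12,17]×[8,12], reject
9. q=(34,32) nearest=5 d=23 new=(14,15) → add node 6 parent=5 cost=15
10. q=(15,31) nearest=6 d=16 new=(15,18) → add node 7 parent=6 cost=18
11. q=(29,28) nearest=7 d=14 new=(18,21) → add node 8 parent=7 cost=21
12. q=(14,27) nearest=8 d=6 new=(15,24) → blocked by [13,21]×[24,26], reject
13. q=(8,1) nearest=4 d=1 new=(8,1) → add node 9 parent=4 cost=6
14. q=(32,27) nearest=8 d=14 new=(21,24) → blocked by [13,21]×[24,26], reject
15. q=(15,3) nearest=3 d=6 new=(13,6) → add node 10 parent=3 cost=12
16. q=(24,24) nearest=8 d=6 new=(21,24) → blocked by [13,21]×[24,26], reject
17. q=(26,11) nearest=8 d=10 new=(21,18) → add node 11 parent=8 cost=24
18. q=(32,11) nearest=11 d=11 new=(24,15) → add node 12 parent=11 cost=27
19. q=(7,19) nearest=5 d=7 new=(8,15) → add node 13 parent=5 cost=15
20. q=(19,33) nearest=8 d=12 new=(19,24) → blocked by [13,21]×[24,26], reject
21. q=(29,21) nearest=12 d=6 new=(27,18) → blocked by [27,30]×[16,24], reject
22. q=(14,14) nearest=6 d=1 new=(14,14) → add node 14 parent=6 cost=16
23. q=(28,34) nearest=8 d=13 new=(21,24) → blocked by [13,21]×[24,26], reject
24. q=(32,17) nearest=12 d=8 new=(27,17) → blocked by [27,30]×[16,24], reject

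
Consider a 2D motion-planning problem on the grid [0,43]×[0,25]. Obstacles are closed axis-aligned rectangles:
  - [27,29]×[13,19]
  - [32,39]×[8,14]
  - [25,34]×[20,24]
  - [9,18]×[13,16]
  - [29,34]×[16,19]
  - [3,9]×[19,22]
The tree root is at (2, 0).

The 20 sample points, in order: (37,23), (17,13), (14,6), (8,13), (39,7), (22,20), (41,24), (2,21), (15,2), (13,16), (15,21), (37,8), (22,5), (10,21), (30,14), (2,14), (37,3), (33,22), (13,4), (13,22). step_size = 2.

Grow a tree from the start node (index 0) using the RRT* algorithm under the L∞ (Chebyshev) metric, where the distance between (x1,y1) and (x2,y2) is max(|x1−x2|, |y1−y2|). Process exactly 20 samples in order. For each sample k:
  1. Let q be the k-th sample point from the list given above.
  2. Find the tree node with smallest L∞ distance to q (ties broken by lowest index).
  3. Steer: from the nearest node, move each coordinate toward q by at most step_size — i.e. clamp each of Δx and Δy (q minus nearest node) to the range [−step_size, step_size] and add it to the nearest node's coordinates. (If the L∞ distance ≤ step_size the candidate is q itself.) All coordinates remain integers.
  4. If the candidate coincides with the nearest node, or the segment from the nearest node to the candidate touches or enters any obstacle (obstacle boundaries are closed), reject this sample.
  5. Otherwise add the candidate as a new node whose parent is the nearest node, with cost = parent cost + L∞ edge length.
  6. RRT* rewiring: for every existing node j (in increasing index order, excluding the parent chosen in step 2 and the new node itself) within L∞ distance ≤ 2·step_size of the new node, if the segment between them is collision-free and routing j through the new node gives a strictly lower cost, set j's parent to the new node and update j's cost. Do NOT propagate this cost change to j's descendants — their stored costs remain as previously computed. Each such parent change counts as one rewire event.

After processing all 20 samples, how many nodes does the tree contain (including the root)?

Node count: 17

1. q=(37,23) nearest=0 d=35 new=(4,2) → add node 1 parent=0 cost=2
2. q=(17,13) nearest=1 d=13 new=(6,4) → add node 2 parent=1 cost=4
3. q=(14,6) nearest=2 d=8 new=(8,6) → add node 3 parent=2 cost=6
4. q=(8,13) nearest=3 d=7 new=(8,8) → add node 4 parent=3 cost=8
5. q=(39,7) nearest=3 d=31 new=(10,7) → add node 5 parent=3 cost=8
6. q=(22,20) nearest=5 d=13 new=(12,9) → add node 6 parent=5 cost=10
7. q=(41,24) nearest=6 d=29 new=(14,11) → add node 7 parent=6 cost=12
8. q=(2,21) nearest=6 d=12 new=(10,11) → add node 8 parent=6 cost=12
9. q=(15,2) nearest=5 d=5 new=(12,5) → add node 9 parent=5 cost=10
10. q=(13,16) nearest=7 d=5 new=(13,13) → blocked by [9,18]×[13,16], reject
11. q=(15,21) nearest=7 d=10 new=(15,13) → blocked by [9,18]×[13,16], reject
12. q=(37,8) nearest=7 d=23 new=(16,9) → add node 10 parent=7 cost=14
13. q=(22,5) nearest=10 d=6 new=(18,7) → add node 11 parent=10 cost=16
14. q=(10,21) nearest=7 d=10 new=(12,13) → blocked by [9,18]×[13,16], reject
15. q=(30,14) nearest=11 d=12 new=(20,9) → add node 12 parent=11 cost=18
16. q=(2,14) nearest=4 d=6 new=(6,10) → add node 13 parent=4 cost=10
17. q=(37,3) nearest=12 d=17 new=(22,7) → add node 14 parent=12 cost=20
18. q=(33,22) nearest=12 d=13 new=(22,11) → add node 15 parent=12 cost=20
19. q=(13,4) nearest=9 d=1 new=(13,4) → add node 16 parent=9 cost=11
20. q=(13,22) nearest=7 d=11 new=(13,13) → blocked by [9,18]×[13,16], reject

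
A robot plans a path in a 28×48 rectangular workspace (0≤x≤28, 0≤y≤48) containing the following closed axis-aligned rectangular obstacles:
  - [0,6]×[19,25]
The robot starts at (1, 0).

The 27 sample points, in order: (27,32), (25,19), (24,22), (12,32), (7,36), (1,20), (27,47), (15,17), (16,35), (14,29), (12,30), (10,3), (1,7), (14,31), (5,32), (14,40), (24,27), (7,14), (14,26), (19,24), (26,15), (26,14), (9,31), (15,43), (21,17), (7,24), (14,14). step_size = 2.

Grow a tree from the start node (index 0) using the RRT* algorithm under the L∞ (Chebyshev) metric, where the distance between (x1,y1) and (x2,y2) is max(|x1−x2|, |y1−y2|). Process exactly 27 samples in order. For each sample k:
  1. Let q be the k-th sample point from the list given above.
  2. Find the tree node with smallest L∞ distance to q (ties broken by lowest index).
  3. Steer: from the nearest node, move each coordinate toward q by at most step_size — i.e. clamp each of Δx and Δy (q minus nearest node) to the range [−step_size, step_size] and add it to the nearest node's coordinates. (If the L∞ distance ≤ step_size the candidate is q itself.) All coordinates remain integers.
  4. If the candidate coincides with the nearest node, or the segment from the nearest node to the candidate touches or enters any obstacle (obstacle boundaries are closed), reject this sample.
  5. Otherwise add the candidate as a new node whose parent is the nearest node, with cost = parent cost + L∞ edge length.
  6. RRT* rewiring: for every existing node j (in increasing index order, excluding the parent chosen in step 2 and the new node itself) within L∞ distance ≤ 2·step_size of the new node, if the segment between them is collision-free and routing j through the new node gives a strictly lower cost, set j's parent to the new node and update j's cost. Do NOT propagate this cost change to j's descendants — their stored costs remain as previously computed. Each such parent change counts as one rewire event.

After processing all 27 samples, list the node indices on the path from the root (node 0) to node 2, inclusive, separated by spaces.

1. q=(27,32) nearest=0 d=32 new=(3,2) → add node 1 parent=0 cost=2
2. q=(25,19) nearest=1 d=22 new=(5,4) → add node 2 parent=1 cost=4
3. q=(24,22) nearest=2 d=19 new=(7,6) → add node 3 parent=2 cost=6
4. q=(12,32) nearest=3 d=26 new=(9,8) → add node 4 parent=3 cost=8
5. q=(7,36) nearest=4 d=28 new=(7,10) → add node 5 parent=4 cost=10
6. q=(1,20) nearest=5 d=10 new=(5,12) → add node 6 parent=5 cost=12
7. q=(27,47) nearest=6 d=35 new=(7,14) → add node 7 parent=6 cost=14
8. q=(15,17) nearest=5 d=8 new=(9,12) → add node 8 parent=5 cost=12
9. q=(16,35) nearest=7 d=21 new=(9,16) → add node 9 parent=7 cost=16
10. q=(14,29) nearest=9 d=13 new=(11,18) → add node 10 parent=9 cost=18
11. q=(12,30) nearest=10 d=12 new=(12,20) → add node 11 parent=10 cost=20
12. q=(10,3) nearest=3 d=3 new=(9,4) → add node 12 parent=3 cost=8
13. q=(1,7) nearest=2 d=4 new=(3,6) → add node 13 parent=2 cost=6
14. q=(14,31) nearest=11 d=11 new=(14,22) → add node 14 parent=11 cost=22
15. q=(5,32) nearest=14 d=10 new=(12,24) → add node 15 parent=14 cost=24
16. q=(14,40) nearest=15 d=16 new=(14,26) → add node 16 parent=15 cost=26
17. q=(24,27) nearest=14 d=10 new=(16,24) → add node 17 parent=14 cost=24
18. q=(7,14) nearest=7 d=0 → coincident, reject
19. q=(14,26) nearest=16 d=0 → coincident, reject
20. q=(19,24) nearest=17 d=3 new=(18,24) → add node 18 parent=17 cost=26
21. q=(26,15) nearest=18 d=9 new=(20,22) → add node 19 parent=18 cost=28
22. q=(26,14) nearest=19 d=8 new=(22,20) → add node 20 parent=19 cost=30
23. q=(9,31) nearest=16 d=5 new=(12,28) → add node 21 parent=16 cost=28
24. q=(15,43) nearest=21 d=15 new=(14,30) → add node 22 parent=21 cost=30
25. q=(21,17) nearest=20 d=3 new=(21,18) → add node 23 parent=20 cost=32
26. q=(7,24) nearest=11 d=5 new=(10,22) → add node 24 parent=11 cost=22
27. q=(14,14) nearest=10 d=4 new=(13,16) → add node 25 parent=10 cost=20

Path: 0 1 2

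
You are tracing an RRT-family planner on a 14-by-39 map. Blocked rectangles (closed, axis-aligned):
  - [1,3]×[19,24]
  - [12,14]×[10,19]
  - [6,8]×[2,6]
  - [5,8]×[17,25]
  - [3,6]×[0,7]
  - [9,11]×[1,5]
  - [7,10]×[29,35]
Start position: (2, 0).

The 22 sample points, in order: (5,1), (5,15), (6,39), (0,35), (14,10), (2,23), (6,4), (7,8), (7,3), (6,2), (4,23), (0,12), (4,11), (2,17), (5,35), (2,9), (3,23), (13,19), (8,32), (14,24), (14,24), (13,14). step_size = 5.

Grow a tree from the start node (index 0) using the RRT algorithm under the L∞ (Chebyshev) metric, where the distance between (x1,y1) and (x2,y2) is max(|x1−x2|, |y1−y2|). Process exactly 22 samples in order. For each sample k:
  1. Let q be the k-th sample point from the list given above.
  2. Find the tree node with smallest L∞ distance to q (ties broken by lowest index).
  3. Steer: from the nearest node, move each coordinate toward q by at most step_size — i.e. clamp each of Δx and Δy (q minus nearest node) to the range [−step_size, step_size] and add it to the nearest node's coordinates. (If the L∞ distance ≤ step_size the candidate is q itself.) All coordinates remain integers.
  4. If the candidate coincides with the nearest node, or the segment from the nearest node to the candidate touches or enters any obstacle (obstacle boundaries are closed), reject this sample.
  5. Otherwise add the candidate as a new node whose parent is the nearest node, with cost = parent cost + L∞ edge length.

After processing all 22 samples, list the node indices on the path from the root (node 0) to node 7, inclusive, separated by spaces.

1. q=(5,1) nearest=0 d=3 new=(5,1) → blocked by [3,6]×[0,7], reject
2. q=(5,15) nearest=0 d=15 new=(5,5) → blocked by [3,6]×[0,7], reject
3. q=(6,39) nearest=0 d=39 new=(6,5) → blocked by [6,8]×[2,6], reject
4. q=(0,35) nearest=0 d=35 new=(0,5) → add node 1 parent=0 cost=5
5. q=(14,10) nearest=0 d=12 new=(7,5) → blocked by [6,8]×[2,6], reject
6. q=(2,23) nearest=1 d=18 new=(2,10) → add node 2 parent=1 cost=10
7. q=(6,4) nearest=0 d=4 new=(6,4) → blocked by [6,8]×[2,6], reject
8. q=(7,8) nearest=2 d=5 new=(7,8) → add node 3 parent=2 cost=15
9. q=(7,3) nearest=0 d=5 new=(7,3) → blocked by [6,8]×[2,6], reject
10. q=(6,2) nearest=0 d=4 new=(6,2) → blocked by [6,8]×[2,6], reject
11. q=(4,23) nearest=2 d=13 new=(4,15) → add node 4 parent=2 cost=15
12. q=(0,12) nearest=2 d=2 new=(0,12) → add node 5 parent=2 cost=12
13. q=(4,11) nearest=2 d=2 new=(4,11) → add node 6 parent=2 cost=12
14. q=(2,17) nearest=4 d=2 new=(2,17) → add node 7 parent=4 cost=17
15. q=(5,35) nearest=7 d=18 new=(5,22) → blocked by [5,8]×[17,25], reject
16. q=(2,9) nearest=2 d=1 new=(2,9) → add node 8 parent=2 cost=11
17. q=(3,23) nearest=7 d=6 new=(3,22) → blocked by [1,3]×[19,24], reject
18. q=(13,19) nearest=4 d=9 new=(9,19) → blocked by [5,8]×[17,25], reject
19. q=(8,32) nearest=7 d=15 new=(7,22) → blocked by [5,8]×[17,25], reject
20. q=(14,24) nearest=4 d=10 new=(9,20) → blocked by [5,8]×[17,25], reject
21. q=(14,24) nearest=4 d=10 new=(9,20) → blocked by [5,8]×[17,25], reject
22. q=(13,14) nearest=3 d=6 new=(12,13) → blocked by [12,14]×[10,19], reject

Path: 0 1 2 4 7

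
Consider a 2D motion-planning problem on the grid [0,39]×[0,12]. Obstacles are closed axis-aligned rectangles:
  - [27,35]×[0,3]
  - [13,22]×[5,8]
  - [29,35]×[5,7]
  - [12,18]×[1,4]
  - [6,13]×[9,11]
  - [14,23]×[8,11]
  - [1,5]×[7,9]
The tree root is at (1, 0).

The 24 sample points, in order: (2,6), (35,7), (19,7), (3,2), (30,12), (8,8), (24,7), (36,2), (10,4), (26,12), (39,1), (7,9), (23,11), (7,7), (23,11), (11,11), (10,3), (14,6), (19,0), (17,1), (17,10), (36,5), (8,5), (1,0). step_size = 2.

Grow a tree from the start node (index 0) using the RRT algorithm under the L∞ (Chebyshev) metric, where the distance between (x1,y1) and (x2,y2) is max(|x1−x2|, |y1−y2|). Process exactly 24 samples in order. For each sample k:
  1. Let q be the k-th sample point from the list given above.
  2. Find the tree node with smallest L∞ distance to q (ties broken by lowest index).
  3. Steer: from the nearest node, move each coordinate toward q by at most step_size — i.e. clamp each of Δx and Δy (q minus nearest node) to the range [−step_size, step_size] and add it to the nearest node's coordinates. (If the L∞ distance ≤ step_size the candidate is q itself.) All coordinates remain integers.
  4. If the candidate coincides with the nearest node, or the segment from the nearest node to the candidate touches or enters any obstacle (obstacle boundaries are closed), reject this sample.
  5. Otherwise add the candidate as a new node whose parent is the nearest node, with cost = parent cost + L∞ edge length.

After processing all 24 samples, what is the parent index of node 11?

1. q=(2,6) nearest=0 d=6 new=(2,2) → add node 1 parent=0 cost=2
2. q=(35,7) nearest=1 d=33 new=(4,4) → add node 2 parent=1 cost=4
3. q=(19,7) nearest=2 d=15 new=(6,6) → add node 3 parent=2 cost=6
4. q=(3,2) nearest=1 d=1 new=(3,2) → add node 4 parent=1 cost=3
5. q=(30,12) nearest=3 d=24 new=(8,8) → add node 5 parent=3 cost=8
6. q=(8,8) nearest=5 d=0 → coincident, reject
7. q=(24,7) nearest=5 d=16 new=(10,7) → add node 6 parent=5 cost=10
8. q=(36,2) nearest=6 d=26 new=(12,5) → add node 7 parent=6 cost=12
9. q=(10,4) nearest=7 d=2 new=(10,4) → add node 8 parent=7 cost=14
10. q=(26,12) nearest=7 d=14 new=(14,7) → blocked by [13,22]×[5,8], reject
11. q=(39,1) nearest=7 d=27 new=(14,3) → blocked by [12,18]×[1,4], reject
12. q=(7,9) nearest=5 d=1 new=(7,9) → blocked by [6,13]×[9,11], reject
13. q=(23,11) nearest=7 d=11 new=(14,7) → blocked by [13,22]×[5,8], reject
14. q=(7,7) nearest=3 d=1 new=(7,7) → add node 9 parent=3 cost=7
15. q=(23,11) nearest=7 d=11 new=(14,7) → blocked by [13,22]×[5,8], reject
16. q=(11,11) nearest=5 d=3 new=(10,10) → blocked by [6,13]×[9,11], reject
17. q=(10,3) nearest=8 d=1 new=(10,3) → add node 10 parent=8 cost=15
18. q=(14,6) nearest=7 d=2 new=(14,6) → blocked by [13,22]×[5,8], reject
19. q=(19,0) nearest=7 d=7 new=(14,3) → blocked by [12,18]×[1,4], reject
20. q=(17,1) nearest=7 d=5 new=(14,3) → blocked by [12,18]×[1,4], reject
21. q=(17,10) nearest=7 d=5 new=(14,7) → blocked by [13,22]×[5,8], reject
22. q=(36,5) nearest=7 d=24 new=(14,5) → blocked by [13,22]×[5,8], reject
23. q=(8,5) nearest=3 d=2 new=(8,5) → add node 11 parent=3 cost=8
24. q=(1,0) nearest=0 d=0 → coincident, reject

Parent of node 11: 3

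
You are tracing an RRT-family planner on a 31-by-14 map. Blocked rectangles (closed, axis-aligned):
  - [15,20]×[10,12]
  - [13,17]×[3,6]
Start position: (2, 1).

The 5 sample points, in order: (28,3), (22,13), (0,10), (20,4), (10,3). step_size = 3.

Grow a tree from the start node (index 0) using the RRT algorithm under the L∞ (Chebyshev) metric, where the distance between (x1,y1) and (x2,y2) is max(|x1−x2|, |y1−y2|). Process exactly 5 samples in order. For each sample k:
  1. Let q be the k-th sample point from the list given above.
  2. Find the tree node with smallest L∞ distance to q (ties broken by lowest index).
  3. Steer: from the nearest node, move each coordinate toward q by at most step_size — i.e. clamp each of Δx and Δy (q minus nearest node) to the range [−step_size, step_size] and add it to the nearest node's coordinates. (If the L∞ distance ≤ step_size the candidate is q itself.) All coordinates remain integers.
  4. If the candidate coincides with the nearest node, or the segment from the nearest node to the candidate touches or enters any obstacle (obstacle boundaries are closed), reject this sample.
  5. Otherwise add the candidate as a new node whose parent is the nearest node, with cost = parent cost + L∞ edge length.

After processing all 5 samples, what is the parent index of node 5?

Parent of node 5: 4

1. q=(28,3) nearest=0 d=26 new=(5,3) → add node 1 parent=0 cost=3
2. q=(22,13) nearest=1 d=17 new=(8,6) → add node 2 parent=1 cost=6
3. q=(0,10) nearest=1 d=7 new=(2,6) → add node 3 parent=1 cost=6
4. q=(20,4) nearest=2 d=12 new=(11,4) → add node 4 parent=2 cost=9
5. q=(10,3) nearest=4 d=1 new=(10,3) → add node 5 parent=4 cost=10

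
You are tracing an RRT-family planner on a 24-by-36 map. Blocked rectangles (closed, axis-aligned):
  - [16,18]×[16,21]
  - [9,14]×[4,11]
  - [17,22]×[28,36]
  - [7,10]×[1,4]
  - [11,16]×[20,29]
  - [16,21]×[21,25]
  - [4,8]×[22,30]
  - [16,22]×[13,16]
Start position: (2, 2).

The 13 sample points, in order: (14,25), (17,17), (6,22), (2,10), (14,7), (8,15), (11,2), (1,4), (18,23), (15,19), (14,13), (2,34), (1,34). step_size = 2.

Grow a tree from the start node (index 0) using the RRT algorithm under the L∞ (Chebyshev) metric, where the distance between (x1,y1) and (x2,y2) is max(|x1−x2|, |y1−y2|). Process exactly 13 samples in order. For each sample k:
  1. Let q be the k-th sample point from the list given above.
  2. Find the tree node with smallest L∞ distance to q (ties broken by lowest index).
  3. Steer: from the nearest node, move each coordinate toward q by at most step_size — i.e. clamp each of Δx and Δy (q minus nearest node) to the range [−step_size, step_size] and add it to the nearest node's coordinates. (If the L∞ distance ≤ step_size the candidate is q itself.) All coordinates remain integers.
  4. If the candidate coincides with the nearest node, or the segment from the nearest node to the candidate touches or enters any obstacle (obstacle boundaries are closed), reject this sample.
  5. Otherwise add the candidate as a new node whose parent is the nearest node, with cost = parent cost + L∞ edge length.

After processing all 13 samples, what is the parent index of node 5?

1. q=(14,25) nearest=0 d=23 new=(4,4) → add node 1 parent=0 cost=2
2. q=(17,17) nearest=1 d=13 new=(6,6) → add node 2 parent=1 cost=4
3. q=(6,22) nearest=2 d=16 new=(6,8) → add node 3 parent=2 cost=6
4. q=(2,10) nearest=2 d=4 new=(4,8) → add node 4 parent=2 cost=6
5. q=(14,7) nearest=2 d=8 new=(8,7) → add node 5 parent=2 cost=6
6. q=(8,15) nearest=3 d=7 new=(8,10) → add node 6 parent=3 cost=8
7. q=(11,2) nearest=2 d=5 new=(8,4) → blocked by [7,10]×[1,4], reject
8. q=(1,4) nearest=0 d=2 new=(1,4) → add node 7 parent=0 cost=2
9. q=(18,23) nearest=6 d=13 new=(10,12) → blocked by [9,14]×[4,11], reject
10. q=(15,19) nearest=6 d=9 new=(10,12) → blocked by [9,14]×[4,11], reject
11. q=(14,13) nearest=5 d=6 new=(10,9) → blocked by [9,14]×[4,11], reject
12. q=(2,34) nearest=6 d=24 new=(6,12) → add node 8 parent=6 cost=10
13. q=(1,34) nearest=8 d=22 new=(4,14) → add node 9 parent=8 cost=12

Parent of node 5: 2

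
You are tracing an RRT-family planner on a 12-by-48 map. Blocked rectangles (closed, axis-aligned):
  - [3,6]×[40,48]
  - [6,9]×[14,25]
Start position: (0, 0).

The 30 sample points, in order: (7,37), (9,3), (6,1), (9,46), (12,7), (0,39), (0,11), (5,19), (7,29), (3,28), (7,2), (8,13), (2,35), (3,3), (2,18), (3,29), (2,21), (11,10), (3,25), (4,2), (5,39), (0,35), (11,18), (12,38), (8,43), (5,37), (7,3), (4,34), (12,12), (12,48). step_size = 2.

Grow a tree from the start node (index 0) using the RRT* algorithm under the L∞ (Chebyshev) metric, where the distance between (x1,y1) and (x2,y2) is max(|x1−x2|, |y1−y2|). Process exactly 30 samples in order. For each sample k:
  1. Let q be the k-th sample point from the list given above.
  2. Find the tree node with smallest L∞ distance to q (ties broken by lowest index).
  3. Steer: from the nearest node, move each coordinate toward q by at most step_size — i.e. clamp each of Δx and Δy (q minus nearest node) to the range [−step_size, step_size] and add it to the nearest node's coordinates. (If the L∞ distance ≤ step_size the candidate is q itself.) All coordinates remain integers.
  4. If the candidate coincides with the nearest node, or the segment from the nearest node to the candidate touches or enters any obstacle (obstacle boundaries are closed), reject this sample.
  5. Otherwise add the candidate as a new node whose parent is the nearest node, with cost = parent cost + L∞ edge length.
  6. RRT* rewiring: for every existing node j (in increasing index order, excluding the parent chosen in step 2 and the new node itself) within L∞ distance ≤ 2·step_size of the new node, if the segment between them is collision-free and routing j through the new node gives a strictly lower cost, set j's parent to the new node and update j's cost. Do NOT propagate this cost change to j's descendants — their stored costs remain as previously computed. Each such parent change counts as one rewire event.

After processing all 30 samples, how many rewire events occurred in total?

Rewire events: 1

1. q=(7,37) nearest=0 d=37 new=(2,2) → add node 1 parent=0 cost=2
2. q=(9,3) nearest=1 d=7 new=(4,3) → add node 2 parent=1 cost=4
3. q=(6,1) nearest=2 d=2 new=(6,1) → add node 3 parent=2 cost=6
4. q=(9,46) nearest=2 d=43 new=(6,5) → add node 4 parent=2 cost=6
5. q=(12,7) nearest=3 d=6 new=(8,3) → add node 5 parent=3 cost=8
6. q=(0,39) nearest=4 d=34 new=(4,7) → add node 6 parent=4 cost=8
7. q=(0,11) nearest=6 d=4 new=(2,9) → add node 7 parent=6 cost=10
8. q=(5,19) nearest=7 d=10 new=(4,11) → add node 8 parent=7 cost=12
9. q=(7,29) nearest=8 d=18 new=(6,13) → add node 9 parent=8 cost=14
10. q=(3,28) nearest=9 d=15 new=(4,15) → add node 10 parent=9 cost=16
11. q=(7,2) nearest=3 d=1 new=(7,2) → add node 11 parent=3 cost=7
12. q=(8,13) nearest=9 d=2 new=(8,13) → add node 12 parent=9 cost=16
13. q=(2,35) nearest=10 d=20 new=(2,17) → add node 13 parent=10 cost=18
14. q=(3,3) nearest=1 d=1 new=(3,3) → add node 14 parent=1 cost=3; rewire 6→14 (7<8)
15. q=(2,18) nearest=13 d=1 new=(2,18) → add node 15 parent=13 cost=19
16. q=(3,29) nearest=15 d=11 new=(3,20) → add node 16 parent=15 cost=21
17. q=(2,21) nearest=16 d=1 new=(2,21) → add node 17 parent=16 cost=22
18. q=(11,10) nearest=12 d=3 new=(10,11) → add node 18 parent=12 cost=18
19. q=(3,25) nearest=17 d=4 new=(3,23) → add node 19 parent=17 cost=24
20. q=(4,2) nearest=2 d=1 new=(4,2) → add node 20 parent=2 cost=5
21. q=(5,39) nearest=19 d=16 new=(5,25) → add node 21 parent=19 cost=26
22. q=(0,35) nearest=21 d=10 new=(3,27) → add node 22 parent=21 cost=28
23. q=(11,18) nearest=9 d=5 new=(8,15) → blocked by [6,9]×[14,25], reject
24. q=(12,38) nearest=22 d=11 new=(5,29) → add node 23 parent=22 cost=30
25. q=(8,43) nearest=23 d=14 new=(7,31) → add node 24 parent=23 cost=32
26. q=(5,37) nearest=24 d=6 new=(5,33) → add node 25 parent=24 cost=34
27. q=(7,3) nearest=5 d=1 new=(7,3) → add node 26 parent=5 cost=9
28. q=(4,34) nearest=25 d=1 new=(4,34) → add node 27 parent=25 cost=35
29. q=(12,12) nearest=18 d=2 new=(12,12) → add node 28 parent=18 cost=20
30. q=(12,48) nearest=27 d=14 new=(6,36) → add node 29 parent=27 cost=37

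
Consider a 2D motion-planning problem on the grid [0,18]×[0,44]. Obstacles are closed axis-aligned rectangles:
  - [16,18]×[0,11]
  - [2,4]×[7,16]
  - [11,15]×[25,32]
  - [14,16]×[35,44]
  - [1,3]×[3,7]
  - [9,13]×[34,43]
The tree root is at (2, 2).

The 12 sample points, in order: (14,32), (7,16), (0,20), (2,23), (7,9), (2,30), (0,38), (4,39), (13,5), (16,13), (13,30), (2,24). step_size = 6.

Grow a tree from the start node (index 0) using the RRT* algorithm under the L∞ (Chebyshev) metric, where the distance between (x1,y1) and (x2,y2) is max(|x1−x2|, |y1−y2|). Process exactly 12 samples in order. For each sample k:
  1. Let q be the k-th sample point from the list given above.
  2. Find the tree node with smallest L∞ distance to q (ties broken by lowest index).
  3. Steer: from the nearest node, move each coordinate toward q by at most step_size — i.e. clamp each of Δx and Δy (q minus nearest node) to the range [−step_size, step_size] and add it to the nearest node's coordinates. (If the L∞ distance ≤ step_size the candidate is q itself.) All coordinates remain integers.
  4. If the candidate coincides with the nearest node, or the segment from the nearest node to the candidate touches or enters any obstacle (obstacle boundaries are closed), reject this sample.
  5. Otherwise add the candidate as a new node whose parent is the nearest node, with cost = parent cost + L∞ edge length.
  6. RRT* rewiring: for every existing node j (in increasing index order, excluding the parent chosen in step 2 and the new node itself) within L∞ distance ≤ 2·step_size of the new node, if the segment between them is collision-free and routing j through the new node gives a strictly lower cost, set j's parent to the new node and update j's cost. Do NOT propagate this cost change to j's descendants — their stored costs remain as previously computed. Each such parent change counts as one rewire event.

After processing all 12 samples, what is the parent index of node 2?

1. q=(14,32) nearest=0 d=30 new=(8,8) → blocked by [1,3]×[3,7], reject
2. q=(7,16) nearest=0 d=14 new=(7,8) → blocked by [1,3]×[3,7], reject
3. q=(0,20) nearest=0 d=18 new=(0,8) → blocked by [1,3]×[3,7], reject
4. q=(2,23) nearest=0 d=21 new=(2,8) → blocked by [2,4]×[7,16], reject
5. q=(7,9) nearest=0 d=7 new=(7,8) → blocked by [1,3]×[3,7], reject
6. q=(2,30) nearest=0 d=28 new=(2,8) → blocked by [2,4]×[7,16], reject
7. q=(0,38) nearest=0 d=36 new=(0,8) → blocked by [1,3]×[3,7], reject
8. q=(4,39) nearest=0 d=37 new=(4,8) → blocked by [2,4]×[7,16], reject
9. q=(13,5) nearest=0 d=11 new=(8,5) → add node 1 parent=0 cost=6
10. q=(16,13) nearest=1 d=8 new=(14,11) → add node 2 parent=1 cost=12
11. q=(13,30) nearest=2 d=19 new=(13,17) → add node 3 parent=2 cost=18
12. q=(2,24) nearest=3 d=11 new=(7,23) → add node 4 parent=3 cost=24

Parent of node 2: 1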